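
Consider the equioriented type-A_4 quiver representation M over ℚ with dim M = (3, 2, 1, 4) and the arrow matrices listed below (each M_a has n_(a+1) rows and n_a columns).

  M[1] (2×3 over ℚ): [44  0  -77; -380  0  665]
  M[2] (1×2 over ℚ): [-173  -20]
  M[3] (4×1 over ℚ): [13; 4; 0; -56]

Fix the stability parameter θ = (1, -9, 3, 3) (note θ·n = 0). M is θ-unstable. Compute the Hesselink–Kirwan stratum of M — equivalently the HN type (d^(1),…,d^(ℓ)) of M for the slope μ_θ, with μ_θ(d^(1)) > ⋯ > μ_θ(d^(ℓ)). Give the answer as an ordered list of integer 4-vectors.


Interval decomposition of M: I[1,1]^2, I[1,4], I[2,2], I[4,4]^3.
HN type (ℓ=4): μ^(1)=3; μ^(2)=1; μ^(3)=-4; μ^(4)=-9

((0, 0, 1, 4); (2, 0, 0, 0); (1, 1, 0, 0); (0, 1, 0, 0))


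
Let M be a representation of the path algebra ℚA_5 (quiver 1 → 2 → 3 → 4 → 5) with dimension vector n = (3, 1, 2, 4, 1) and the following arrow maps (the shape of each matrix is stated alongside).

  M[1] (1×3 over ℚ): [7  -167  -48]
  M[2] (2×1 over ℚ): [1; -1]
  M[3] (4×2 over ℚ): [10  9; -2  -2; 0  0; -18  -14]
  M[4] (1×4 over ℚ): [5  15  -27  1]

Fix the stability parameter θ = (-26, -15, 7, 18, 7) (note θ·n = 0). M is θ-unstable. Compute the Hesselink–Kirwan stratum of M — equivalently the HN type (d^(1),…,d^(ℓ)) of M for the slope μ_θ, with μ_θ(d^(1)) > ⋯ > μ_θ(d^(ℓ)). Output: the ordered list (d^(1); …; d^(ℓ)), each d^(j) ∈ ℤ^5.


Barcode: M ≅ I[1,1]^2, I[1,5], I[3,4], I[4,4]^2. HN layers by μ_θ (5 steps, strictly decreasing):
  μ^(1)=18; μ^(2)=25/2; μ^(3)=7; μ^(4)=-15; μ^(5)=-26

((0, 0, 0, 3, 0); (0, 0, 0, 1, 1); (0, 0, 2, 0, 0); (0, 1, 0, 0, 0); (3, 0, 0, 0, 0))


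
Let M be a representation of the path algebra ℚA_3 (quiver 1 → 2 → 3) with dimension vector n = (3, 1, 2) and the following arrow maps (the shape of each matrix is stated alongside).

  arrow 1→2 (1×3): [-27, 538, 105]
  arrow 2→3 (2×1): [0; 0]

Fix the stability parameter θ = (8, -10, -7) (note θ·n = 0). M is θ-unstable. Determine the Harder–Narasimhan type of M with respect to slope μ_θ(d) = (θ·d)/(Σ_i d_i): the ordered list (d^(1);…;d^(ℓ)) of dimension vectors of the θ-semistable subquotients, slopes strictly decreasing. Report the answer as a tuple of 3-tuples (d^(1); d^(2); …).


Via rank(M_{q-1}∘⋯∘M_p): M ≅ I[1,1]^2, I[1,2], I[3,3]^2.
μ_θ-semistable layers: μ^(1)=8; μ^(2)=-1; μ^(3)=-7

((2, 0, 0); (1, 1, 0); (0, 0, 2))


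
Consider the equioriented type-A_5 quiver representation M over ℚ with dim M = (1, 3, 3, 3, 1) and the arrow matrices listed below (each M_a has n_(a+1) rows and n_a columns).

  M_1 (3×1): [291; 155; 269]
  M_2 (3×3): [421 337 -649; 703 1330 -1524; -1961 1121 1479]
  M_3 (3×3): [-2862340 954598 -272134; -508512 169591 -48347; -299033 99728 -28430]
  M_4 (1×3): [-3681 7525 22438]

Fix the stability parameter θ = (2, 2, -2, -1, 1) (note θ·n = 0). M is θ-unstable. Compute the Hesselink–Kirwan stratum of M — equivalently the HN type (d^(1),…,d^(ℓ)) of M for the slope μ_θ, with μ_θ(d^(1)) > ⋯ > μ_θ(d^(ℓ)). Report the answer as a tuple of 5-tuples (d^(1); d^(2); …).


Via rank(M_{q-1}∘⋯∘M_p): M ≅ I[1,5], I[2,3], I[2,4], I[4,4].
μ_θ-semistable layers: μ^(1)=1; μ^(2)=1/4; μ^(3)=0; μ^(4)=-1/3; μ^(5)=-1

((0, 0, 0, 0, 1); (1, 1, 1, 1, 0); (0, 1, 1, 0, 0); (0, 1, 1, 1, 0); (0, 0, 0, 1, 0))


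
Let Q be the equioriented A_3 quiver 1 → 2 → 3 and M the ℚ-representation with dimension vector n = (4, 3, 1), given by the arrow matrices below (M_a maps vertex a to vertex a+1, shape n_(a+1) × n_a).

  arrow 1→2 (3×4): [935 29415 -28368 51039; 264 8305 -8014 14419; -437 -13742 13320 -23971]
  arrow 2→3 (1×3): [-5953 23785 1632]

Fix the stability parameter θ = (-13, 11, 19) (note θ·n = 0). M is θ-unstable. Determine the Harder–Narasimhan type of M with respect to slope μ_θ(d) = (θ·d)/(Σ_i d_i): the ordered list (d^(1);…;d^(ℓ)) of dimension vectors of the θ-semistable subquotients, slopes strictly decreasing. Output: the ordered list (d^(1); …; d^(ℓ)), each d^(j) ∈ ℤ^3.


Barcode: M ≅ I[1,1], I[1,2]^2, I[1,3]. HN layers by μ_θ (3 steps, strictly decreasing):
  μ^(1)=19; μ^(2)=11; μ^(3)=-13

((0, 0, 1); (0, 3, 0); (4, 0, 0))


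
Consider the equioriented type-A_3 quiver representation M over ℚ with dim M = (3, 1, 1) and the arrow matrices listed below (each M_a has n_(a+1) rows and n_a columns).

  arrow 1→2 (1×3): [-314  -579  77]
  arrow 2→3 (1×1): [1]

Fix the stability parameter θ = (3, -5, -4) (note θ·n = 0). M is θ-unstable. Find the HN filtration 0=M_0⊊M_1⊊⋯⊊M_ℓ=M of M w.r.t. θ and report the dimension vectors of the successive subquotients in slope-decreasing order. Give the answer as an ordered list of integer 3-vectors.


Via rank(M_{q-1}∘⋯∘M_p): M ≅ I[1,1]^2, I[1,3].
μ_θ-semistable layers: μ^(1)=3; μ^(2)=-2

((2, 0, 0); (1, 1, 1))


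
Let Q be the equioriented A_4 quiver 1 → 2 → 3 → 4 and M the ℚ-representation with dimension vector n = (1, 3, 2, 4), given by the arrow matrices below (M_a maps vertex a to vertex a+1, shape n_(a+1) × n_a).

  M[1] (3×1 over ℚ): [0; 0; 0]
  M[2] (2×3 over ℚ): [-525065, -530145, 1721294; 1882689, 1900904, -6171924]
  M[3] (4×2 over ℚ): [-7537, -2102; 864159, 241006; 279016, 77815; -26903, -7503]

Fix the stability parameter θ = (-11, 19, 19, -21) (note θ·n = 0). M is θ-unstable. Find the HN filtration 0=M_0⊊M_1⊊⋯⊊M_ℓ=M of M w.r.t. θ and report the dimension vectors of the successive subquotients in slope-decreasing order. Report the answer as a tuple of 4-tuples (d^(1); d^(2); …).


Via rank(M_{q-1}∘⋯∘M_p): M ≅ I[1,1], I[2,2], I[2,4]^2, I[4,4]^2.
μ_θ-semistable layers: μ^(1)=19; μ^(2)=17/3; μ^(3)=-11; μ^(4)=-21

((0, 1, 0, 0); (0, 2, 2, 2); (1, 0, 0, 0); (0, 0, 0, 2))


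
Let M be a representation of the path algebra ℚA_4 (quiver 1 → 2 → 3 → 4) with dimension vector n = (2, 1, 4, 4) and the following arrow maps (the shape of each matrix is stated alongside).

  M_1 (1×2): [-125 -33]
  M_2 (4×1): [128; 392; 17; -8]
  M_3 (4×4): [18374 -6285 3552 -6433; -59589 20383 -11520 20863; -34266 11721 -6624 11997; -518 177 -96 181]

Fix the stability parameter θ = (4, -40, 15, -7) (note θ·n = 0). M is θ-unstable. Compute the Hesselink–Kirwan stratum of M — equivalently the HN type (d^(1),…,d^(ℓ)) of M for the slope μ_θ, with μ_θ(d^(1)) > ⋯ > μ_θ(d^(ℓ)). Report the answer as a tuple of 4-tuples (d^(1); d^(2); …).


Interval decomposition of M: I[1,1], I[1,3], I[3,3], I[3,4]^2, I[4,4]^2.
HN type (ℓ=4): μ^(1)=15; μ^(2)=4; μ^(3)=-7; μ^(4)=-18

((0, 0, 2, 0); (1, 0, 2, 2); (0, 0, 0, 2); (1, 1, 0, 0))


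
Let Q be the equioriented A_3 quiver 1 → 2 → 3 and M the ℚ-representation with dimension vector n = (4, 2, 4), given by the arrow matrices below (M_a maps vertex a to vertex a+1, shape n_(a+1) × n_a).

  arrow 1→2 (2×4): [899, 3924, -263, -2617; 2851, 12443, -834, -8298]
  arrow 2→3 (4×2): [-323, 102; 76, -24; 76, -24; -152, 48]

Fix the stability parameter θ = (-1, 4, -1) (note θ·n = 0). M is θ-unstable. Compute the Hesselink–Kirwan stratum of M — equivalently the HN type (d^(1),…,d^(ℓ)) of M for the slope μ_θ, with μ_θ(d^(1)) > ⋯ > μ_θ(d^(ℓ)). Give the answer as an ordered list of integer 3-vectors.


Via rank(M_{q-1}∘⋯∘M_p): M ≅ I[1,1]^2, I[1,2], I[1,3], I[3,3]^3.
μ_θ-semistable layers: μ^(1)=4; μ^(2)=3/2; μ^(3)=-1

((0, 1, 0); (0, 1, 1); (4, 0, 3))


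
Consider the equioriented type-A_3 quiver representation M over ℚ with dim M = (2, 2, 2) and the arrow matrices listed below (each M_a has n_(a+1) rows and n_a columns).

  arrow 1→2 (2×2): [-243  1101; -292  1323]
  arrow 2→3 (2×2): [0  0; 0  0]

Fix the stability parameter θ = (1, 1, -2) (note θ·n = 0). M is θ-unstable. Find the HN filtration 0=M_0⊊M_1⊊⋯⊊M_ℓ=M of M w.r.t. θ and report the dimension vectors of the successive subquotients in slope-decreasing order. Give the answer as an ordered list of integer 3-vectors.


Barcode: M ≅ I[1,2]^2, I[3,3]^2. HN layers by μ_θ (2 steps, strictly decreasing):
  μ^(1)=1; μ^(2)=-2

((2, 2, 0); (0, 0, 2))


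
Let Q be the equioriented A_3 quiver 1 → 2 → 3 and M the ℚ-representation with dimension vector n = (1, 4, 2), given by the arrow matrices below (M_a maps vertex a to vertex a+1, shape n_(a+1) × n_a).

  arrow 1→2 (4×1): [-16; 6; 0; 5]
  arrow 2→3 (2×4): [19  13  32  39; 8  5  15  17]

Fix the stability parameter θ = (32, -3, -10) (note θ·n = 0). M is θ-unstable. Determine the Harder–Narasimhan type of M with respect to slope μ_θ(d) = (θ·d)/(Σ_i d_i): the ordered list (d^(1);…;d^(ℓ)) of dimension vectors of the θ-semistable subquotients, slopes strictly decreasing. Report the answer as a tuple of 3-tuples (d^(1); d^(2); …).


Via rank(M_{q-1}∘⋯∘M_p): M ≅ I[1,3], I[2,2]^2, I[2,3].
μ_θ-semistable layers: μ^(1)=19/3; μ^(2)=-3; μ^(3)=-13/2

((1, 1, 1); (0, 2, 0); (0, 1, 1))


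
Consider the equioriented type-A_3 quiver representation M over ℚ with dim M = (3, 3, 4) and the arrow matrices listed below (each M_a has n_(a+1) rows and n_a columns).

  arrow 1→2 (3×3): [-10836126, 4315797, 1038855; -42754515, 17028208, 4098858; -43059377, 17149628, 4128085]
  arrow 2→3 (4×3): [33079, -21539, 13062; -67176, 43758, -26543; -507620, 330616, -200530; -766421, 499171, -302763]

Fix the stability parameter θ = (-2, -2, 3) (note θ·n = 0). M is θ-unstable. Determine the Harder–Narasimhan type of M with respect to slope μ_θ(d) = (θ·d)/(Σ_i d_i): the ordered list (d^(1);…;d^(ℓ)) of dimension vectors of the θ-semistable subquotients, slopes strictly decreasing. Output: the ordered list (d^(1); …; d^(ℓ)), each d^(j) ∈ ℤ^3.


Barcode: M ≅ I[1,2], I[1,3]^2, I[3,3]^2. HN layers by μ_θ (2 steps, strictly decreasing):
  μ^(1)=3; μ^(2)=-2

((0, 0, 4); (3, 3, 0))


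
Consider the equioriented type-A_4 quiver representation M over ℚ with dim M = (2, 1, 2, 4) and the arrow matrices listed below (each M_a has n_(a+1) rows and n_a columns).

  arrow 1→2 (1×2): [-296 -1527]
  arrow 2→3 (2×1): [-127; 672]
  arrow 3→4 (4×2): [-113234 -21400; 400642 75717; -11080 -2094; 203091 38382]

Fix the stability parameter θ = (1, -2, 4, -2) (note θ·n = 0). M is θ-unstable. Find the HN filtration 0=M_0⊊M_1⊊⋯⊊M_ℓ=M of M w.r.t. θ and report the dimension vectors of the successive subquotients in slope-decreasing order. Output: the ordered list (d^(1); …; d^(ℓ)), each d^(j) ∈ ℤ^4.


Interval decomposition of M: I[1,1], I[1,4], I[3,4], I[4,4]^2.
HN type (ℓ=3): μ^(1)=1; μ^(2)=-1/2; μ^(3)=-2

((1, 0, 2, 2); (1, 1, 0, 0); (0, 0, 0, 2))


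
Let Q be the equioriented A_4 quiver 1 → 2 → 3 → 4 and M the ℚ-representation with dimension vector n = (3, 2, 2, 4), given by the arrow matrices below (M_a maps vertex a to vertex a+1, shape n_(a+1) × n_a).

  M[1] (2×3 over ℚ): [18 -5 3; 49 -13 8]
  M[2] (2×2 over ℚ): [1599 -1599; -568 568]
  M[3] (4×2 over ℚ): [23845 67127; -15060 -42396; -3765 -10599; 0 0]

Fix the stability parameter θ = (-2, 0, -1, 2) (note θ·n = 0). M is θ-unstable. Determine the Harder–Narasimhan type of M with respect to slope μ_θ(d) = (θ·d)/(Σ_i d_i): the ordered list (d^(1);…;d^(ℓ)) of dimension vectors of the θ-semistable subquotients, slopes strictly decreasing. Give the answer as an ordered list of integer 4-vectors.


Via rank(M_{q-1}∘⋯∘M_p): M ≅ I[1,1], I[1,2], I[1,4], I[3,3], I[4,4]^3.
μ_θ-semistable layers: μ^(1)=2; μ^(2)=0; μ^(3)=-1/2; μ^(4)=-1; μ^(5)=-2

((0, 0, 0, 4); (0, 1, 0, 0); (0, 1, 1, 0); (0, 0, 1, 0); (3, 0, 0, 0))


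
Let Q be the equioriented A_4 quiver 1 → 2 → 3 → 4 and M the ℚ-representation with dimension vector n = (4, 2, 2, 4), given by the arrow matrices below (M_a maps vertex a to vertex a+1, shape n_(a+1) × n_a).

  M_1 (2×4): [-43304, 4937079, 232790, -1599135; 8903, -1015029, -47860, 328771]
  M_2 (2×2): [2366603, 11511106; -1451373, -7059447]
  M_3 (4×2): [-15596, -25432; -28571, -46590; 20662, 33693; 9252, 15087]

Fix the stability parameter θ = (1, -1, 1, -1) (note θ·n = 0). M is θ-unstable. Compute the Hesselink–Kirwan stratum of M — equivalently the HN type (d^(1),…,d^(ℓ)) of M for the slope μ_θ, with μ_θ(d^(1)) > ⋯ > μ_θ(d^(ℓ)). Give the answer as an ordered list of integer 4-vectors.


Via rank(M_{q-1}∘⋯∘M_p): M ≅ I[1,1]^2, I[1,4]^2, I[4,4]^2.
μ_θ-semistable layers: μ^(1)=1; μ^(2)=0; μ^(3)=-1

((2, 0, 0, 0); (2, 2, 2, 2); (0, 0, 0, 2))


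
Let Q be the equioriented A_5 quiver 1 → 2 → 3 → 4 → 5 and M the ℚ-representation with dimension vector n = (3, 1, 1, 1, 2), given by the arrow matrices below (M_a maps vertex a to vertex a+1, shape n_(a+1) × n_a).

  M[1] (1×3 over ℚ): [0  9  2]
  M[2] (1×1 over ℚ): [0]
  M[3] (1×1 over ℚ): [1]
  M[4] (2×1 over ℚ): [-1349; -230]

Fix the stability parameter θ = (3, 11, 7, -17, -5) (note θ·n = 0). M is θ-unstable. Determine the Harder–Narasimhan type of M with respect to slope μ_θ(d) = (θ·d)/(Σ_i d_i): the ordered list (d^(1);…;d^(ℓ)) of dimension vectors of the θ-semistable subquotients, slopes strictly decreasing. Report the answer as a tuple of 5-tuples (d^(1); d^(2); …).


Interval decomposition of M: I[1,1]^2, I[1,2], I[3,5], I[5,5].
HN type (ℓ=3): μ^(1)=11; μ^(2)=3; μ^(3)=-5

((0, 1, 0, 0, 0); (3, 0, 0, 0, 0); (0, 0, 1, 1, 2))


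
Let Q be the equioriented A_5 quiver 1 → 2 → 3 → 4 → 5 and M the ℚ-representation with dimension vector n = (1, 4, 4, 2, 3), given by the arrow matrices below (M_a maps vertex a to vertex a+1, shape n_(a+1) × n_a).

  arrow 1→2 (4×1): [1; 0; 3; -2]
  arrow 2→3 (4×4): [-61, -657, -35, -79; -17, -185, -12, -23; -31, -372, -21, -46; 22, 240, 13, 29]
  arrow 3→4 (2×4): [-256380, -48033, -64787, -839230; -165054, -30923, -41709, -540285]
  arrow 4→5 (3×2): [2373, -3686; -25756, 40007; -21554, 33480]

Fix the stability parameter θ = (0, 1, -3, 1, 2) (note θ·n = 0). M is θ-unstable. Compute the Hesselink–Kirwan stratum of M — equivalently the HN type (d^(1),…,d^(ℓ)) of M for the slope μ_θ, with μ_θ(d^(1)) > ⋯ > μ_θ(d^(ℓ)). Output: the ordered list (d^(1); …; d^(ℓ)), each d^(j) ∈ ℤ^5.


Barcode: M ≅ I[1,5], I[2,3]^2, I[2,5], I[5,5]. HN layers by μ_θ (4 steps, strictly decreasing):
  μ^(1)=2; μ^(2)=1; μ^(3)=-2/3; μ^(4)=-1

((0, 0, 0, 0, 3); (0, 0, 0, 2, 0); (1, 1, 1, 0, 0); (0, 3, 3, 0, 0))


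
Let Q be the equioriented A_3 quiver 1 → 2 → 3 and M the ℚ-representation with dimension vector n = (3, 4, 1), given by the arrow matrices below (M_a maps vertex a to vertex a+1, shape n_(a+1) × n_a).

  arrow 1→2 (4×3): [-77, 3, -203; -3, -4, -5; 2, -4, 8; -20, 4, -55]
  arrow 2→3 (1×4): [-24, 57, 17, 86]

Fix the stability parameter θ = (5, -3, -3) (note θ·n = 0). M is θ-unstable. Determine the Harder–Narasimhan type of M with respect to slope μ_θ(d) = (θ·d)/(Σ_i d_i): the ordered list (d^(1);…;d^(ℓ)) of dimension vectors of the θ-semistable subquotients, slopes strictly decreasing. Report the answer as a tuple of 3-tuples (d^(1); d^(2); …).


Via rank(M_{q-1}∘⋯∘M_p): M ≅ I[1,2]^2, I[1,3], I[2,2].
μ_θ-semistable layers: μ^(1)=1; μ^(2)=-1/3; μ^(3)=-3

((2, 2, 0); (1, 1, 1); (0, 1, 0))


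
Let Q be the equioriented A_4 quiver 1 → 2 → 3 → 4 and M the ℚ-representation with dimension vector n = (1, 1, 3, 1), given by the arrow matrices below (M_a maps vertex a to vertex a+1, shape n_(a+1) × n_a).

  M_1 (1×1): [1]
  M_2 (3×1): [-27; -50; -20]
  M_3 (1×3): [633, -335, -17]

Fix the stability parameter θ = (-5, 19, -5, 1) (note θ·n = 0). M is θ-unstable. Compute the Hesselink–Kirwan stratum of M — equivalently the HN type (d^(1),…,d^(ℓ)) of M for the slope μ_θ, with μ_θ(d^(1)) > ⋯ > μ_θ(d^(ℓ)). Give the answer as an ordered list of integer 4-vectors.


Interval decomposition of M: I[1,4], I[3,3]^2.
HN type (ℓ=2): μ^(1)=5; μ^(2)=-5

((0, 1, 1, 1); (1, 0, 2, 0))


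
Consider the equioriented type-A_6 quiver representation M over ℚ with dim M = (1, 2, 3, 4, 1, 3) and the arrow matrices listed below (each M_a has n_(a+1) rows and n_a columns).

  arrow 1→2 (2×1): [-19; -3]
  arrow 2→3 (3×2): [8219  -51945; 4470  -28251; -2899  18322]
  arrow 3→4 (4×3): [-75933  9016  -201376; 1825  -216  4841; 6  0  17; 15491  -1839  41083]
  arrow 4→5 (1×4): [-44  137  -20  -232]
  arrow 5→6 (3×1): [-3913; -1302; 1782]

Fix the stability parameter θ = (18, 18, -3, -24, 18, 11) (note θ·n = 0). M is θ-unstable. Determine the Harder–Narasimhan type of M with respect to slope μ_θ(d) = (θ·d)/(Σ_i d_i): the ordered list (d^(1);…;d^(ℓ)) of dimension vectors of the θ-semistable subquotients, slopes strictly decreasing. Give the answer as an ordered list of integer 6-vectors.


Barcode: M ≅ I[1,6], I[2,4], I[3,4], I[4,4], I[6,6]^2. HN layers by μ_θ (6 steps, strictly decreasing):
  μ^(1)=29/2; μ^(2)=11; μ^(3)=9/4; μ^(4)=-3; μ^(5)=-27/2; μ^(6)=-24

((0, 0, 0, 0, 1, 1); (0, 0, 0, 0, 0, 2); (1, 1, 1, 1, 0, 0); (0, 1, 1, 1, 0, 0); (0, 0, 1, 1, 0, 0); (0, 0, 0, 1, 0, 0))


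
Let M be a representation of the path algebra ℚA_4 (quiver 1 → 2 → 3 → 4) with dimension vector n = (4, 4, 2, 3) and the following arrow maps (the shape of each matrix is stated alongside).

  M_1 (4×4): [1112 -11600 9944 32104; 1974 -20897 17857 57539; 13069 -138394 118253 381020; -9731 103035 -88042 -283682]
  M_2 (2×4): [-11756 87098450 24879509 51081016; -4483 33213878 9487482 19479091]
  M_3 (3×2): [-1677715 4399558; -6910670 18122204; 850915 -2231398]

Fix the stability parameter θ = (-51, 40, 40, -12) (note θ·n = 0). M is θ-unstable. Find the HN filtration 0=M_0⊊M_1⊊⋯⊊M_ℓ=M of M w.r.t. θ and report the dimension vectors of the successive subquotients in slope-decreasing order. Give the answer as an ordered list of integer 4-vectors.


Interval decomposition of M: I[1,1], I[1,2], I[1,3], I[1,4], I[2,2], I[4,4]^2.
HN type (ℓ=4): μ^(1)=40; μ^(2)=68/3; μ^(3)=-12; μ^(4)=-51

((0, 3, 1, 0); (0, 1, 1, 1); (0, 0, 0, 2); (4, 0, 0, 0))


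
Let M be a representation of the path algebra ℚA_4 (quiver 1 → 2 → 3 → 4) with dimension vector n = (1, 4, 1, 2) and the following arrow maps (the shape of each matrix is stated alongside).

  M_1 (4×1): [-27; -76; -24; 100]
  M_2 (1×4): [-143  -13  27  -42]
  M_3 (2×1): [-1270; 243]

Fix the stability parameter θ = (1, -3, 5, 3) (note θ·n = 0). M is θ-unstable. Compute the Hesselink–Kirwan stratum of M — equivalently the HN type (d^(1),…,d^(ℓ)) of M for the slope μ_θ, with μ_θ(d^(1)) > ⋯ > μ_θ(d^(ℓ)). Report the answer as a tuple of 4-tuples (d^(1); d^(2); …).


Via rank(M_{q-1}∘⋯∘M_p): M ≅ I[1,4], I[2,2]^3, I[4,4].
μ_θ-semistable layers: μ^(1)=4; μ^(2)=3; μ^(3)=-1; μ^(4)=-3

((0, 0, 1, 1); (0, 0, 0, 1); (1, 1, 0, 0); (0, 3, 0, 0))


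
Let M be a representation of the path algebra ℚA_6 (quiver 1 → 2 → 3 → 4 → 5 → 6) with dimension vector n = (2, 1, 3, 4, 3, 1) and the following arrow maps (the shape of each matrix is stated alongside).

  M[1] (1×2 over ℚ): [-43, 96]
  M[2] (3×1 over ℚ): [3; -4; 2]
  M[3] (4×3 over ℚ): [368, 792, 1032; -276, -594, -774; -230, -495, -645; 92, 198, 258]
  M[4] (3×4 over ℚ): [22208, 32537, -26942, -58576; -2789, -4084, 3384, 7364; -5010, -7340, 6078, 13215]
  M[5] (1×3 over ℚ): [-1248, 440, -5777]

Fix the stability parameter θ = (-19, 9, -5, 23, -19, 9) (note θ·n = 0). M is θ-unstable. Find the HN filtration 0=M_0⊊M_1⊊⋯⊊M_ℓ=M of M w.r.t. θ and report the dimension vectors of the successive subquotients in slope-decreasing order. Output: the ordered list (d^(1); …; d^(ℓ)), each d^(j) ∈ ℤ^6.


Barcode: M ≅ I[1,1], I[1,3], I[3,3], I[3,4], I[4,5]^2, I[4,6]. HN layers by μ_θ (5 steps, strictly decreasing):
  μ^(1)=23; μ^(2)=9; μ^(3)=2; μ^(4)=-5; μ^(5)=-19

((0, 0, 0, 1, 0, 0); (0, 0, 0, 0, 0, 1); (0, 1, 1, 3, 3, 0); (0, 0, 2, 0, 0, 0); (2, 0, 0, 0, 0, 0))


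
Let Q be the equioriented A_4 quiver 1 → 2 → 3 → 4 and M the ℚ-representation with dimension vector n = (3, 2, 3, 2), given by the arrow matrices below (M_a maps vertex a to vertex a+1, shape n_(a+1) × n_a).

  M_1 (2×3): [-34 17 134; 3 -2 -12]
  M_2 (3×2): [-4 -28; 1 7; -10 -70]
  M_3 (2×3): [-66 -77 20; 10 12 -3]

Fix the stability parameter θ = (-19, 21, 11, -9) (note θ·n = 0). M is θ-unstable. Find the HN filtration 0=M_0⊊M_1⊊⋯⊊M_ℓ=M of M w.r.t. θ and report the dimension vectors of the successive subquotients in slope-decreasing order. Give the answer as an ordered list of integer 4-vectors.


Barcode: M ≅ I[1,1], I[1,2], I[1,4], I[3,3], I[3,4]. HN layers by μ_θ (5 steps, strictly decreasing):
  μ^(1)=21; μ^(2)=11; μ^(3)=23/3; μ^(4)=1; μ^(5)=-19

((0, 1, 0, 0); (0, 0, 1, 0); (0, 1, 1, 1); (0, 0, 1, 1); (3, 0, 0, 0))


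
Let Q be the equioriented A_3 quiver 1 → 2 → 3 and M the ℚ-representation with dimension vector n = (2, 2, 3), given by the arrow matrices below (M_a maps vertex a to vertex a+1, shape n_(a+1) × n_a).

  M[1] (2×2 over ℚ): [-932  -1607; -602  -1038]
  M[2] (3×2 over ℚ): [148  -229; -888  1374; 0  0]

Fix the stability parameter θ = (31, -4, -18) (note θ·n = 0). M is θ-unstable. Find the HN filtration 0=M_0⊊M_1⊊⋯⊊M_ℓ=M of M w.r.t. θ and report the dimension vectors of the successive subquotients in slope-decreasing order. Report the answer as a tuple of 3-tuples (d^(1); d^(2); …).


Interval decomposition of M: I[1,2], I[1,3], I[3,3]^2.
HN type (ℓ=3): μ^(1)=27/2; μ^(2)=3; μ^(3)=-18

((1, 1, 0); (1, 1, 1); (0, 0, 2))


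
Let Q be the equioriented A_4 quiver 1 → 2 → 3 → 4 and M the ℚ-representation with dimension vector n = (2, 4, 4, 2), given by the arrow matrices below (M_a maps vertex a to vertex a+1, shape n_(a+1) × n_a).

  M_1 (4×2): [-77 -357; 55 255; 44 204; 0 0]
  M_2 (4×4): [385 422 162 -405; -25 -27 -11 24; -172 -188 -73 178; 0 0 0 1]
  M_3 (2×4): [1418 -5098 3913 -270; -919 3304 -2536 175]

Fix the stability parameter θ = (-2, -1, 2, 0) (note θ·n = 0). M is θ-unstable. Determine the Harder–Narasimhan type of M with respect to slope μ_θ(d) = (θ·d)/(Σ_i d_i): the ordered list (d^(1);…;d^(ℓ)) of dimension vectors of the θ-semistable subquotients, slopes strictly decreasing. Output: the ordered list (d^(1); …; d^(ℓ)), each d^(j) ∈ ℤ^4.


Via rank(M_{q-1}∘⋯∘M_p): M ≅ I[1,1], I[1,4], I[2,3]^2, I[2,4].
μ_θ-semistable layers: μ^(1)=2; μ^(2)=1; μ^(3)=-1; μ^(4)=-2

((0, 0, 2, 0); (0, 0, 2, 2); (0, 4, 0, 0); (2, 0, 0, 0))


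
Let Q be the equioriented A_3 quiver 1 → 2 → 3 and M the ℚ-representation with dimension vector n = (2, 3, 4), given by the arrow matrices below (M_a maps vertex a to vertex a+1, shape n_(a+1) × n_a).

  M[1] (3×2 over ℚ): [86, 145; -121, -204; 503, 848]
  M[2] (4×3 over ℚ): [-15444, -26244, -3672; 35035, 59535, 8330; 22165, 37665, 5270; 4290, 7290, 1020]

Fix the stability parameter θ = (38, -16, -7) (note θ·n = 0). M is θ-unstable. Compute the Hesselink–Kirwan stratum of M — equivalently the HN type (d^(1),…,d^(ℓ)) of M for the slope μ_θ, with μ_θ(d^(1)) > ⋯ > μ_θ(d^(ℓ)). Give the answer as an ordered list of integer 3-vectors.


Interval decomposition of M: I[1,2], I[1,3], I[2,2], I[3,3]^3.
HN type (ℓ=4): μ^(1)=11; μ^(2)=5; μ^(3)=-7; μ^(4)=-16

((1, 1, 0); (1, 1, 1); (0, 0, 3); (0, 1, 0))


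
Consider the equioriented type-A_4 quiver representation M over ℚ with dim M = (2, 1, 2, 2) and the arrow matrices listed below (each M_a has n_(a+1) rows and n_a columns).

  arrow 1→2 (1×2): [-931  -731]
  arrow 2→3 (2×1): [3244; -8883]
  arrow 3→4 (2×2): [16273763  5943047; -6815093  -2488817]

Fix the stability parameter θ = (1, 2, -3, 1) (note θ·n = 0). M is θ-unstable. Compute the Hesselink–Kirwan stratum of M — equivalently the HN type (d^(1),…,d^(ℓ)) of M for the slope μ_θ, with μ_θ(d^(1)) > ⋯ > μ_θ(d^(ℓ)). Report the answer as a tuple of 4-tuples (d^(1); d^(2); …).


Via rank(M_{q-1}∘⋯∘M_p): M ≅ I[1,1], I[1,4], I[3,3], I[4,4].
μ_θ-semistable layers: μ^(1)=1; μ^(2)=0; μ^(3)=-3

((1, 0, 0, 2); (1, 1, 1, 0); (0, 0, 1, 0))


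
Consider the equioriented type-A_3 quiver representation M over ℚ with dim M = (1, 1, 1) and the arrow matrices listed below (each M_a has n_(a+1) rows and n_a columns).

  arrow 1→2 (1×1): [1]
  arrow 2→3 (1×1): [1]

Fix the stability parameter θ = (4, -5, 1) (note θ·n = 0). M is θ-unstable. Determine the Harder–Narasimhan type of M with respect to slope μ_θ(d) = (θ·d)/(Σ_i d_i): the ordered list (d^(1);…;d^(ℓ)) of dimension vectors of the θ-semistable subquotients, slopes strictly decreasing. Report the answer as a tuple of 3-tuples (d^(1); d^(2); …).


Via rank(M_{q-1}∘⋯∘M_p): M ≅ I[1,3].
μ_θ-semistable layers: μ^(1)=1; μ^(2)=-1/2

((0, 0, 1); (1, 1, 0))


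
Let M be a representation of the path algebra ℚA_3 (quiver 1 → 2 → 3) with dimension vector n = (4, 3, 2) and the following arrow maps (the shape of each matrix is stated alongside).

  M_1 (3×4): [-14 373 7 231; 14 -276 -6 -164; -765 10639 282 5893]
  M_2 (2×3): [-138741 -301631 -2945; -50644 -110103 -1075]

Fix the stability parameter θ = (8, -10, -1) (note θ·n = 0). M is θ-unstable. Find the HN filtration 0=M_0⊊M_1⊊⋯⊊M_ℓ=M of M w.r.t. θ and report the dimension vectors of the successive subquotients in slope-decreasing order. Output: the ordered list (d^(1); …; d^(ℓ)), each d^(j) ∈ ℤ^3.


Barcode: M ≅ I[1,1], I[1,2], I[1,3]^2. HN layers by μ_θ (2 steps, strictly decreasing):
  μ^(1)=8; μ^(2)=-1

((1, 0, 0); (3, 3, 2))


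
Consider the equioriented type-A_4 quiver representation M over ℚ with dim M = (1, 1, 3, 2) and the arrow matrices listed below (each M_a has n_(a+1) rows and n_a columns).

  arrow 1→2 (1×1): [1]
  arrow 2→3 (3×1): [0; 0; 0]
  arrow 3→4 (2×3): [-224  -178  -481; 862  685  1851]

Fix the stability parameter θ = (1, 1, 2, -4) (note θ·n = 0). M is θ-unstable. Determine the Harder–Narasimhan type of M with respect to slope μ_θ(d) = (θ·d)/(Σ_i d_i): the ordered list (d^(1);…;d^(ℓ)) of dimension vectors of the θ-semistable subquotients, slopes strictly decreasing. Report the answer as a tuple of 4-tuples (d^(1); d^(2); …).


Barcode: M ≅ I[1,2], I[3,3], I[3,4]^2. HN layers by μ_θ (3 steps, strictly decreasing):
  μ^(1)=2; μ^(2)=1; μ^(3)=-1

((0, 0, 1, 0); (1, 1, 0, 0); (0, 0, 2, 2))


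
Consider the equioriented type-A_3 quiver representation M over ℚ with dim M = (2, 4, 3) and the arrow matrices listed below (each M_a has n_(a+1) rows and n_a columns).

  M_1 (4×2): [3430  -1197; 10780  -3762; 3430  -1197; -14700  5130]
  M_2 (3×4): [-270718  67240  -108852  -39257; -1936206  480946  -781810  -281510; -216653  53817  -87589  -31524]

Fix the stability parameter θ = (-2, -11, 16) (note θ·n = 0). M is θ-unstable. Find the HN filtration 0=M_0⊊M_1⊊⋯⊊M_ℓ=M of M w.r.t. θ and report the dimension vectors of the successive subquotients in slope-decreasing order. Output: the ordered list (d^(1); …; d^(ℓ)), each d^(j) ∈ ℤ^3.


Interval decomposition of M: I[1,1], I[1,2], I[2,2], I[2,3]^2, I[3,3].
HN type (ℓ=4): μ^(1)=16; μ^(2)=-2; μ^(3)=-13/2; μ^(4)=-11

((0, 0, 3); (1, 0, 0); (1, 1, 0); (0, 3, 0))


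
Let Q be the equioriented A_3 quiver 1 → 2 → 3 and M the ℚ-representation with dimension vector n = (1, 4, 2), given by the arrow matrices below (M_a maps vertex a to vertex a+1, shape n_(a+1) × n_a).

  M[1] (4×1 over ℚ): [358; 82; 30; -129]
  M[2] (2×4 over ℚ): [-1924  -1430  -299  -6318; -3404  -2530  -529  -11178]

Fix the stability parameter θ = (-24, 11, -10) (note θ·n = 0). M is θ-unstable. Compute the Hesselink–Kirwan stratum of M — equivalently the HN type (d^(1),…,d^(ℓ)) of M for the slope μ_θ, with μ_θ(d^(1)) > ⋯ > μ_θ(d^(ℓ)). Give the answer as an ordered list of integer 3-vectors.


Via rank(M_{q-1}∘⋯∘M_p): M ≅ I[1,2], I[2,2]^2, I[2,3], I[3,3].
μ_θ-semistable layers: μ^(1)=11; μ^(2)=1/2; μ^(3)=-10; μ^(4)=-24

((0, 3, 0); (0, 1, 1); (0, 0, 1); (1, 0, 0))


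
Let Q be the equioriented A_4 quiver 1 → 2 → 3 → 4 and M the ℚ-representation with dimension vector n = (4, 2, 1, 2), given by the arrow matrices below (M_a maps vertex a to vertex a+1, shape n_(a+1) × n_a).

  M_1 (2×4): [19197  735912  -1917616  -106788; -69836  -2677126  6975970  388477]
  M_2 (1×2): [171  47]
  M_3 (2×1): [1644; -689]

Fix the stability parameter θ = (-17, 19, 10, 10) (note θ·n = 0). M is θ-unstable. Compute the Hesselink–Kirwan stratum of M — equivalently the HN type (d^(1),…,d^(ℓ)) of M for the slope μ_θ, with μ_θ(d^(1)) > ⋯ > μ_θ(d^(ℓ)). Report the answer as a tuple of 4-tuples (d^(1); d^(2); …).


Via rank(M_{q-1}∘⋯∘M_p): M ≅ I[1,1]^2, I[1,2], I[1,4], I[4,4].
μ_θ-semistable layers: μ^(1)=19; μ^(2)=13; μ^(3)=10; μ^(4)=-17

((0, 1, 0, 0); (0, 1, 1, 1); (0, 0, 0, 1); (4, 0, 0, 0))


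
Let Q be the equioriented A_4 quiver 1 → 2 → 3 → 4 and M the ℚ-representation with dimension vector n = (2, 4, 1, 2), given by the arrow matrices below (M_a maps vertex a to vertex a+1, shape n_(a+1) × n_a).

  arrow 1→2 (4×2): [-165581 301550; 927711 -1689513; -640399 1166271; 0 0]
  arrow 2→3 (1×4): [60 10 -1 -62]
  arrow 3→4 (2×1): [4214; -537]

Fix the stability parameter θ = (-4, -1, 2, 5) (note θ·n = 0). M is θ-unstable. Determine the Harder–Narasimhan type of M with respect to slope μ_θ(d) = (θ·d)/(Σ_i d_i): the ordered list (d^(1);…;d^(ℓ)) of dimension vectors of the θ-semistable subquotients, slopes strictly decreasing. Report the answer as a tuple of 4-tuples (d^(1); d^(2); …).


Via rank(M_{q-1}∘⋯∘M_p): M ≅ I[1,2], I[1,4], I[2,2]^2, I[4,4].
μ_θ-semistable layers: μ^(1)=5; μ^(2)=2; μ^(3)=-1; μ^(4)=-4

((0, 0, 0, 2); (0, 0, 1, 0); (0, 4, 0, 0); (2, 0, 0, 0))


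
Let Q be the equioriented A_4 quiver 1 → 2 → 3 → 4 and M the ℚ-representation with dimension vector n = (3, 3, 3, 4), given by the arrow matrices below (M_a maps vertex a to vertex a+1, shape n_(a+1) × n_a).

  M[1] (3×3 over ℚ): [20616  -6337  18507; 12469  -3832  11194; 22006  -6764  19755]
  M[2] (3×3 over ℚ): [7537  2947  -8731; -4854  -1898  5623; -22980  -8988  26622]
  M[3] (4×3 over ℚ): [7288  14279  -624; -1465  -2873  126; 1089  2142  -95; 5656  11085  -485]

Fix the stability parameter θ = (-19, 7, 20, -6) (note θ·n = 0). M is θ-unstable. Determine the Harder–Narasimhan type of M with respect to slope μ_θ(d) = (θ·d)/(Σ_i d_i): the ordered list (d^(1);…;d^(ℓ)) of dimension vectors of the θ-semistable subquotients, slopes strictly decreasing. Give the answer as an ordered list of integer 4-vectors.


Interval decomposition of M: I[1,2], I[1,4]^2, I[3,4], I[4,4].
HN type (ℓ=3): μ^(1)=7; μ^(2)=-6; μ^(3)=-19

((0, 3, 3, 3); (0, 0, 0, 1); (3, 0, 0, 0))


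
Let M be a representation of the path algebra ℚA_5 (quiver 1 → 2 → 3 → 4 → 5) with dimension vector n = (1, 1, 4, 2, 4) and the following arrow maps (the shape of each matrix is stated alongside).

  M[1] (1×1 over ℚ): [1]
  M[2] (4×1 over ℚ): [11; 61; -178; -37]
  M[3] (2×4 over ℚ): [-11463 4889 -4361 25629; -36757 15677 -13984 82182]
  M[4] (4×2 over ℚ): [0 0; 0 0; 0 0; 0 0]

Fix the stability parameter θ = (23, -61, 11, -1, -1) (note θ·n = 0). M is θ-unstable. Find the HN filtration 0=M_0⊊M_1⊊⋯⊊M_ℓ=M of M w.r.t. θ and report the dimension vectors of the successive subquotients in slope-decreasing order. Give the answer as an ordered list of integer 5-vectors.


Interval decomposition of M: I[1,4], I[3,3]^2, I[3,4], I[5,5]^4.
HN type (ℓ=4): μ^(1)=11; μ^(2)=5; μ^(3)=-1; μ^(4)=-19

((0, 0, 2, 0, 0); (0, 0, 2, 2, 0); (0, 0, 0, 0, 4); (1, 1, 0, 0, 0))


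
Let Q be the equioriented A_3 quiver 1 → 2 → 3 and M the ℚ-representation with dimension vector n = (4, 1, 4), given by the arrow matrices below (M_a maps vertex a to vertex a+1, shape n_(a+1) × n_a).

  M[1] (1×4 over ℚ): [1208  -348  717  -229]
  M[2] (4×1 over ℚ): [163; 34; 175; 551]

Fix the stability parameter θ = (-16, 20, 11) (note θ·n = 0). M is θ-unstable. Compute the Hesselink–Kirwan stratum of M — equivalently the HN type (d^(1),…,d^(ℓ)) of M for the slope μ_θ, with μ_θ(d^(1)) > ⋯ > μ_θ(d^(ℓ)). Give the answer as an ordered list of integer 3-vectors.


Interval decomposition of M: I[1,1]^3, I[1,3], I[3,3]^3.
HN type (ℓ=3): μ^(1)=31/2; μ^(2)=11; μ^(3)=-16

((0, 1, 1); (0, 0, 3); (4, 0, 0))


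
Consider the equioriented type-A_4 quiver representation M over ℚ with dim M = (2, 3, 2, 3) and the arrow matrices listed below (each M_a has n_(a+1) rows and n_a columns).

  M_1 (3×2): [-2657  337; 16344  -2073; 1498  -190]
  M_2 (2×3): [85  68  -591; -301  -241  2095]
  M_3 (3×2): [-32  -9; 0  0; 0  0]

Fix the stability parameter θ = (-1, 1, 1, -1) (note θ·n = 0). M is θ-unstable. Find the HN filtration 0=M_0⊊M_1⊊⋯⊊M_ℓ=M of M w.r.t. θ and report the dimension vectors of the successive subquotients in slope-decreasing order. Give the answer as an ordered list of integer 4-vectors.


Interval decomposition of M: I[1,3], I[1,4], I[2,2], I[4,4]^2.
HN type (ℓ=3): μ^(1)=1; μ^(2)=1/3; μ^(3)=-1

((0, 2, 1, 0); (0, 1, 1, 1); (2, 0, 0, 2))


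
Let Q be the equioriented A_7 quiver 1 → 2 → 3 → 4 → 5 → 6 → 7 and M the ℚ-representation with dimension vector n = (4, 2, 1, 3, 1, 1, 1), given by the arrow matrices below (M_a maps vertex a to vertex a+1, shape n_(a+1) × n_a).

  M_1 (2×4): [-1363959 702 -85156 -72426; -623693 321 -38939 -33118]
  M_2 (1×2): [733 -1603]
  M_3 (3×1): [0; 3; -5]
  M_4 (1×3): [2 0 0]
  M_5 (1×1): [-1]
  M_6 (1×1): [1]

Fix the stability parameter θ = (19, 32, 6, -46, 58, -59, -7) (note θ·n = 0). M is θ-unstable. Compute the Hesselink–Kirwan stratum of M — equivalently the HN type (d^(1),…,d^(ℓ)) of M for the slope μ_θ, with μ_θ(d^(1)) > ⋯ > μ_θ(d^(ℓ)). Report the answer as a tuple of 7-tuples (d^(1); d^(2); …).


Via rank(M_{q-1}∘⋯∘M_p): M ≅ I[1,1]^2, I[1,2], I[1,4], I[4,4], I[4,7].
μ_θ-semistable layers: μ^(1)=32; μ^(2)=19; μ^(3)=11/4; μ^(4)=-8/3; μ^(5)=-46

((0, 1, 0, 0, 0, 0, 0); (3, 0, 0, 0, 0, 0, 0); (1, 1, 1, 1, 0, 0, 0); (0, 0, 0, 0, 1, 1, 1); (0, 0, 0, 2, 0, 0, 0))


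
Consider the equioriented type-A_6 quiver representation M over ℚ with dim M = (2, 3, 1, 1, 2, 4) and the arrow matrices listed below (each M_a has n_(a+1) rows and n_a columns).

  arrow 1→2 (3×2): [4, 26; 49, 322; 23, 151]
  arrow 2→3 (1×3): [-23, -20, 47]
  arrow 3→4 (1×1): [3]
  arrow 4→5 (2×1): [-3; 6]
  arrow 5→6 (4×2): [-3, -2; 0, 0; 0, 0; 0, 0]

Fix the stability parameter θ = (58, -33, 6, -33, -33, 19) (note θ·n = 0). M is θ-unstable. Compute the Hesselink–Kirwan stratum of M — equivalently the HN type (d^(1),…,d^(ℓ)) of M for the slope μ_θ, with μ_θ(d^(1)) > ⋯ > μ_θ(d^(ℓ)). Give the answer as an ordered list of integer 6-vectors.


Barcode: M ≅ I[1,2], I[1,6], I[2,2], I[5,5], I[6,6]^3. HN layers by μ_θ (4 steps, strictly decreasing):
  μ^(1)=19; μ^(2)=25/2; μ^(3)=-7; μ^(4)=-33

((0, 0, 0, 0, 0, 4); (1, 1, 0, 0, 0, 0); (1, 1, 1, 1, 1, 0); (0, 1, 0, 0, 1, 0))


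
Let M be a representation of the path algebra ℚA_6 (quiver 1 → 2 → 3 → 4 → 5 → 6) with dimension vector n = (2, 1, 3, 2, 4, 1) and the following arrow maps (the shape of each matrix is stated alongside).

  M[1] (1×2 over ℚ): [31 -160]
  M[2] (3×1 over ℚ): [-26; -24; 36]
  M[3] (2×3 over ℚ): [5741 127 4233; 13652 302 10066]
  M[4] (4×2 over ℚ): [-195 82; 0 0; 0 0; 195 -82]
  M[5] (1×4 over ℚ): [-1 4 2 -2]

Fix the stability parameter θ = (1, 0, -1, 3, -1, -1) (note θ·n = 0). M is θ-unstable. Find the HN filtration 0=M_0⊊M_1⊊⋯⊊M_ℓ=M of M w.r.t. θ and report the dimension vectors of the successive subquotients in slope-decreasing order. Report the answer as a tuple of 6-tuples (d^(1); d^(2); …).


Interval decomposition of M: I[1,1], I[1,6], I[3,3], I[3,4], I[5,5]^3.
HN type (ℓ=5): μ^(1)=3; μ^(2)=1; μ^(3)=1/3; μ^(4)=0; μ^(5)=-1

((0, 0, 0, 1, 0, 0); (1, 0, 0, 0, 0, 0); (0, 0, 0, 1, 1, 1); (1, 1, 1, 0, 0, 0); (0, 0, 2, 0, 3, 0))


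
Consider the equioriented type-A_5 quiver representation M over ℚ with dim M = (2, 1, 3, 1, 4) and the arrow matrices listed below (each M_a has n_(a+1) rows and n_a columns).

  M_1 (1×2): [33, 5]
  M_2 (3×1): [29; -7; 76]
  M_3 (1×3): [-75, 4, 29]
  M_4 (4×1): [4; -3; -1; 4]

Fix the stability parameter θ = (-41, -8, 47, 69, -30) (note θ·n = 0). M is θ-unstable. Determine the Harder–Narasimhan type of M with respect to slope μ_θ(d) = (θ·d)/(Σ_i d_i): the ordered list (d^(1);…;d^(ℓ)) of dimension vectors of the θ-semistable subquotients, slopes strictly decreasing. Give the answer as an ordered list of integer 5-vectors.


Via rank(M_{q-1}∘⋯∘M_p): M ≅ I[1,1], I[1,5], I[3,3]^2, I[5,5]^3.
μ_θ-semistable layers: μ^(1)=47; μ^(2)=86/3; μ^(3)=-8; μ^(4)=-30; μ^(5)=-41

((0, 0, 2, 0, 0); (0, 0, 1, 1, 1); (0, 1, 0, 0, 0); (0, 0, 0, 0, 3); (2, 0, 0, 0, 0))


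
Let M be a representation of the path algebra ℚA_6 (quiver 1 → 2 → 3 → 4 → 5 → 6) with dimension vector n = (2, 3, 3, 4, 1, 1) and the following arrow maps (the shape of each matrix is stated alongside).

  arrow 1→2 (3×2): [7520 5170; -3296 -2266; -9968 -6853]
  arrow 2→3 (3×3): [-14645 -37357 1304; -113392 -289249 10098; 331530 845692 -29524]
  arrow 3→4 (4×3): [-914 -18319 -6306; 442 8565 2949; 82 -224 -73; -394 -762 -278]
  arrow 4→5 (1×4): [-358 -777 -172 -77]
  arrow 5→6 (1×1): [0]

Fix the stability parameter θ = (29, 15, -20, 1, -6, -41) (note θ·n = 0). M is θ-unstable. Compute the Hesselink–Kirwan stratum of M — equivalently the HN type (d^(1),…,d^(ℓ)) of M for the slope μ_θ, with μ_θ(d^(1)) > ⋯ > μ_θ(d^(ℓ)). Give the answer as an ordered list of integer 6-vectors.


Via rank(M_{q-1}∘⋯∘M_p): M ≅ I[1,1], I[1,2], I[2,4], I[2,5], I[3,4], I[4,4], I[6,6].
μ_θ-semistable layers: μ^(1)=29; μ^(2)=22; μ^(3)=1; μ^(4)=-5/2; μ^(5)=-20; μ^(6)=-41

((1, 0, 0, 0, 0, 0); (1, 1, 0, 0, 0, 0); (0, 0, 0, 3, 0, 0); (0, 2, 2, 1, 1, 0); (0, 0, 1, 0, 0, 0); (0, 0, 0, 0, 0, 1))


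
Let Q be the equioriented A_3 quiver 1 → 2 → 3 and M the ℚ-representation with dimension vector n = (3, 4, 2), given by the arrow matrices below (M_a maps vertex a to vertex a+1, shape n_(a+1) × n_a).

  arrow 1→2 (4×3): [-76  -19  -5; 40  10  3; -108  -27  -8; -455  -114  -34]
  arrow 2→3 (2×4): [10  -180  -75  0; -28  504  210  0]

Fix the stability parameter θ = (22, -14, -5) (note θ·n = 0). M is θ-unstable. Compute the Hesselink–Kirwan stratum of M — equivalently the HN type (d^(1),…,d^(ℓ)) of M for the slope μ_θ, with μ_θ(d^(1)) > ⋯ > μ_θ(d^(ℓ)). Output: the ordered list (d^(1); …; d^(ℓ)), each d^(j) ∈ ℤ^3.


Interval decomposition of M: I[1,2]^2, I[1,3], I[2,2], I[3,3].
HN type (ℓ=4): μ^(1)=4; μ^(2)=1; μ^(3)=-5; μ^(4)=-14

((2, 2, 0); (1, 1, 1); (0, 0, 1); (0, 1, 0))


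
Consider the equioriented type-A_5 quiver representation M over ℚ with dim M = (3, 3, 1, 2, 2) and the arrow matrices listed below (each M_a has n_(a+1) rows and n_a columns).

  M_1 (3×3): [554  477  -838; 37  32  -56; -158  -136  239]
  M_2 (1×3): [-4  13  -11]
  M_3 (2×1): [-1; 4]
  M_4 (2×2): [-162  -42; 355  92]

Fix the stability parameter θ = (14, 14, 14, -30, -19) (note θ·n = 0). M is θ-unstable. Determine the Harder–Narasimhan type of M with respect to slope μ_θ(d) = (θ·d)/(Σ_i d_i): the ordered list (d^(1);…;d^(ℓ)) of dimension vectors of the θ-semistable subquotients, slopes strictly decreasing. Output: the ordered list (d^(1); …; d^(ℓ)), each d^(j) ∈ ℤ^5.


Barcode: M ≅ I[1,2]^2, I[1,5], I[4,5]. HN layers by μ_θ (4 steps, strictly decreasing):
  μ^(1)=14; μ^(2)=-7/5; μ^(3)=-19; μ^(4)=-30

((2, 2, 0, 0, 0); (1, 1, 1, 1, 1); (0, 0, 0, 0, 1); (0, 0, 0, 1, 0))
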